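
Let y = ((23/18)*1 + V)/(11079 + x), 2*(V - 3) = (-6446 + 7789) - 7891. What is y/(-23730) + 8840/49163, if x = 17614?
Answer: 21669059437033/120507637849452 ≈ 0.17981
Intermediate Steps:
V = -3271 (V = 3 + ((-6446 + 7789) - 7891)/2 = 3 + (1343 - 7891)/2 = 3 + (1/2)*(-6548) = 3 - 3274 = -3271)
y = -58855/516474 (y = ((23/18)*1 - 3271)/(11079 + 17614) = (((1/18)*23)*1 - 3271)/28693 = ((23/18)*1 - 3271)*(1/28693) = (23/18 - 3271)*(1/28693) = -58855/18*1/28693 = -58855/516474 ≈ -0.11396)
y/(-23730) + 8840/49163 = -58855/516474/(-23730) + 8840/49163 = -58855/516474*(-1/23730) + 8840*(1/49163) = 11771/2451185604 + 8840/49163 = 21669059437033/120507637849452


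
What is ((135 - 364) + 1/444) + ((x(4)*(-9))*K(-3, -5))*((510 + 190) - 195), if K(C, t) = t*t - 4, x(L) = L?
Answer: -169611995/444 ≈ -3.8201e+5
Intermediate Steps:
K(C, t) = -4 + t² (K(C, t) = t² - 4 = -4 + t²)
((135 - 364) + 1/444) + ((x(4)*(-9))*K(-3, -5))*((510 + 190) - 195) = ((135 - 364) + 1/444) + ((4*(-9))*(-4 + (-5)²))*((510 + 190) - 195) = (-229 + 1/444) + (-36*(-4 + 25))*(700 - 195) = -101675/444 - 36*21*505 = -101675/444 - 756*505 = -101675/444 - 381780 = -169611995/444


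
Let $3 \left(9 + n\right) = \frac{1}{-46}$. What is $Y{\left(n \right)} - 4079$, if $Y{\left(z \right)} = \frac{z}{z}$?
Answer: $-4078$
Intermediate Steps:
$n = - \frac{1243}{138}$ ($n = -9 + \frac{1}{3 \left(-46\right)} = -9 + \frac{1}{3} \left(- \frac{1}{46}\right) = -9 - \frac{1}{138} = - \frac{1243}{138} \approx -9.0072$)
$Y{\left(z \right)} = 1$
$Y{\left(n \right)} - 4079 = 1 - 4079 = -4078$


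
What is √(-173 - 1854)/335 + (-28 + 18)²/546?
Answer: 50/273 + I*√2027/335 ≈ 0.18315 + 0.13439*I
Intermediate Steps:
√(-173 - 1854)/335 + (-28 + 18)²/546 = √(-2027)*(1/335) + (-10)²*(1/546) = (I*√2027)*(1/335) + 100*(1/546) = I*√2027/335 + 50/273 = 50/273 + I*√2027/335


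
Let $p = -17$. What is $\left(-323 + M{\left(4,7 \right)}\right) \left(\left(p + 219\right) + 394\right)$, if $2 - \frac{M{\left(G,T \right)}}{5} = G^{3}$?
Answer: $-377268$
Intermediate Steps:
$M{\left(G,T \right)} = 10 - 5 G^{3}$
$\left(-323 + M{\left(4,7 \right)}\right) \left(\left(p + 219\right) + 394\right) = \left(-323 + \left(10 - 5 \cdot 4^{3}\right)\right) \left(\left(-17 + 219\right) + 394\right) = \left(-323 + \left(10 - 320\right)\right) \left(202 + 394\right) = \left(-323 + \left(10 - 320\right)\right) 596 = \left(-323 - 310\right) 596 = \left(-633\right) 596 = -377268$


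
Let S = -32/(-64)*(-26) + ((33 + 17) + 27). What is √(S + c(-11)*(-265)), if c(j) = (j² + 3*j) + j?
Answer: I*√20341 ≈ 142.62*I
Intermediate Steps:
c(j) = j² + 4*j
S = 64 (S = -32*(-1/64)*(-26) + (50 + 27) = (½)*(-26) + 77 = -13 + 77 = 64)
√(S + c(-11)*(-265)) = √(64 - 11*(4 - 11)*(-265)) = √(64 - 11*(-7)*(-265)) = √(64 + 77*(-265)) = √(64 - 20405) = √(-20341) = I*√20341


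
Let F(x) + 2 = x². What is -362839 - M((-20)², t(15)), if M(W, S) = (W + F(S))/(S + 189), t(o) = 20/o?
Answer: -621546805/1713 ≈ -3.6284e+5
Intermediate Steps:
F(x) = -2 + x²
M(W, S) = (-2 + W + S²)/(189 + S) (M(W, S) = (W + (-2 + S²))/(S + 189) = (-2 + W + S²)/(189 + S))
-362839 - M((-20)², t(15)) = -362839 - (-2 + (-20)² + (20/15)²)/(189 + 20/15) = -362839 - (-2 + 400 + (20*(1/15))²)/(189 + 20*(1/15)) = -362839 - (-2 + 400 + (4/3)²)/(189 + 4/3) = -362839 - (-2 + 400 + 16/9)/571/3 = -362839 - 3*3598/(571*9) = -362839 - 1*3598/1713 = -362839 - 3598/1713 = -621546805/1713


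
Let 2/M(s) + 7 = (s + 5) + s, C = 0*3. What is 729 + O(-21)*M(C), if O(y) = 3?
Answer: 726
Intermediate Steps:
C = 0
M(s) = 2/(-2 + 2*s) (M(s) = 2/(-7 + ((s + 5) + s)) = 2/(-7 + ((5 + s) + s)) = 2/(-7 + (5 + 2*s)) = 2/(-2 + 2*s))
729 + O(-21)*M(C) = 729 + 3/(-1 + 0) = 729 + 3/(-1) = 729 + 3*(-1) = 729 - 3 = 726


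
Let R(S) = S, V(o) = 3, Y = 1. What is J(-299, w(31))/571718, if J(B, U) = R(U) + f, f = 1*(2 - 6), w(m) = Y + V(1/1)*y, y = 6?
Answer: 15/571718 ≈ 2.6237e-5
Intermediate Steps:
w(m) = 19 (w(m) = 1 + 3*6 = 1 + 18 = 19)
f = -4 (f = 1*(-4) = -4)
J(B, U) = -4 + U (J(B, U) = U - 4 = -4 + U)
J(-299, w(31))/571718 = (-4 + 19)/571718 = 15*(1/571718) = 15/571718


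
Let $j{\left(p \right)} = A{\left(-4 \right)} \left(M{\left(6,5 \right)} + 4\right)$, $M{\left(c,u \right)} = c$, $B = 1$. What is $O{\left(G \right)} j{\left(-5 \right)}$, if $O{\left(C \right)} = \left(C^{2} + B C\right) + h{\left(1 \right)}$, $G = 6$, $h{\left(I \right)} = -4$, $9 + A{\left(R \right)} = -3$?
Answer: $-4560$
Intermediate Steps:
$A{\left(R \right)} = -12$ ($A{\left(R \right)} = -9 - 3 = -12$)
$j{\left(p \right)} = -120$ ($j{\left(p \right)} = - 12 \left(6 + 4\right) = \left(-12\right) 10 = -120$)
$O{\left(C \right)} = -4 + C + C^{2}$ ($O{\left(C \right)} = \left(C^{2} + 1 C\right) - 4 = \left(C^{2} + C\right) - 4 = \left(C + C^{2}\right) - 4 = -4 + C + C^{2}$)
$O{\left(G \right)} j{\left(-5 \right)} = \left(-4 + 6 + 6^{2}\right) \left(-120\right) = \left(-4 + 6 + 36\right) \left(-120\right) = 38 \left(-120\right) = -4560$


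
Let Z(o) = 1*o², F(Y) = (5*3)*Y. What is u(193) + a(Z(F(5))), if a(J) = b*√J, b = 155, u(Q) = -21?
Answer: 11604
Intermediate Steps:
F(Y) = 15*Y
Z(o) = o²
a(J) = 155*√J
u(193) + a(Z(F(5))) = -21 + 155*√((15*5)²) = -21 + 155*√(75²) = -21 + 155*√5625 = -21 + 155*75 = -21 + 11625 = 11604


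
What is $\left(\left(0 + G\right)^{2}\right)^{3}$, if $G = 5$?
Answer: $15625$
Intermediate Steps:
$\left(\left(0 + G\right)^{2}\right)^{3} = \left(\left(0 + 5\right)^{2}\right)^{3} = \left(5^{2}\right)^{3} = 25^{3} = 15625$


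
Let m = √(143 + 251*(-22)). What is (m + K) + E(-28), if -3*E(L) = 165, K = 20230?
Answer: 20175 + I*√5379 ≈ 20175.0 + 73.342*I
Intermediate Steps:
E(L) = -55 (E(L) = -⅓*165 = -55)
m = I*√5379 (m = √(143 - 5522) = √(-5379) = I*√5379 ≈ 73.342*I)
(m + K) + E(-28) = (I*√5379 + 20230) - 55 = (20230 + I*√5379) - 55 = 20175 + I*√5379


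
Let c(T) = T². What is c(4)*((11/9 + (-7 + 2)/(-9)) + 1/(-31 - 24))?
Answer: 13936/495 ≈ 28.154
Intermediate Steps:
c(4)*((11/9 + (-7 + 2)/(-9)) + 1/(-31 - 24)) = 4²*((11/9 + (-7 + 2)/(-9)) + 1/(-31 - 24)) = 16*((11*(⅑) - 5*(-⅑)) + 1/(-55)) = 16*((11/9 + 5/9) - 1/55) = 16*(16/9 - 1/55) = 16*(871/495) = 13936/495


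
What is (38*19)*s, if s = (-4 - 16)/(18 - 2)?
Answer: -1805/2 ≈ -902.50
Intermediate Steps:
s = -5/4 (s = -20/16 = -20*1/16 = -5/4 ≈ -1.2500)
(38*19)*s = (38*19)*(-5/4) = 722*(-5/4) = -1805/2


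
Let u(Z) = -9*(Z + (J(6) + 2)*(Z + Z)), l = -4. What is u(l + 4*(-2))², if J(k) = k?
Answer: 3370896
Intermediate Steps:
u(Z) = -153*Z (u(Z) = -9*(Z + (6 + 2)*(Z + Z)) = -9*(Z + 8*(2*Z)) = -9*(Z + 16*Z) = -153*Z)
u(l + 4*(-2))² = (-153*(-4 + 4*(-2)))² = (-153*(-4 - 8))² = (-153*(-12))² = 1836² = 3370896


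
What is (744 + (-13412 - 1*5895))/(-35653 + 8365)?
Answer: 18563/27288 ≈ 0.68026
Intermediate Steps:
(744 + (-13412 - 1*5895))/(-35653 + 8365) = (744 + (-13412 - 5895))/(-27288) = (744 - 19307)*(-1/27288) = -18563*(-1/27288) = 18563/27288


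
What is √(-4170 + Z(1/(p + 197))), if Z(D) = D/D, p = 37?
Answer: I*√4169 ≈ 64.568*I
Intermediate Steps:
Z(D) = 1
√(-4170 + Z(1/(p + 197))) = √(-4170 + 1) = √(-4169) = I*√4169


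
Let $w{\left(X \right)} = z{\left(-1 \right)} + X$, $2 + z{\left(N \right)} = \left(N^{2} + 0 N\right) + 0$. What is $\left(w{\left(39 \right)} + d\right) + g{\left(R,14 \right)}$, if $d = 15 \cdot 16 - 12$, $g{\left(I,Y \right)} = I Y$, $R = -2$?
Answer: $238$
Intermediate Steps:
$z{\left(N \right)} = -2 + N^{2}$ ($z{\left(N \right)} = -2 + \left(\left(N^{2} + 0 N\right) + 0\right) = -2 + \left(\left(N^{2} + 0\right) + 0\right) = -2 + \left(N^{2} + 0\right) = -2 + N^{2}$)
$w{\left(X \right)} = -1 + X$ ($w{\left(X \right)} = \left(-2 + \left(-1\right)^{2}\right) + X = \left(-2 + 1\right) + X = -1 + X$)
$d = 228$ ($d = 240 - 12 = 228$)
$\left(w{\left(39 \right)} + d\right) + g{\left(R,14 \right)} = \left(\left(-1 + 39\right) + 228\right) - 28 = \left(38 + 228\right) - 28 = 266 - 28 = 238$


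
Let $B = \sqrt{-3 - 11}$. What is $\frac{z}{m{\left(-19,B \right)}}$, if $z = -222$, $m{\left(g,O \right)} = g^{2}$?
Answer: $- \frac{222}{361} \approx -0.61496$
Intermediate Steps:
$B = i \sqrt{14}$ ($B = \sqrt{-14} = i \sqrt{14} \approx 3.7417 i$)
$\frac{z}{m{\left(-19,B \right)}} = - \frac{222}{\left(-19\right)^{2}} = - \frac{222}{361}$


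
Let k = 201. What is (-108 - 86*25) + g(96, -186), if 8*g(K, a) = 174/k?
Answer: -605115/268 ≈ -2257.9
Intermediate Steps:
g(K, a) = 29/268 (g(K, a) = (174/201)/8 = (174*(1/201))/8 = (⅛)*(58/67) = 29/268)
(-108 - 86*25) + g(96, -186) = (-108 - 86*25) + 29/268 = (-108 - 2150) + 29/268 = -2258 + 29/268 = -605115/268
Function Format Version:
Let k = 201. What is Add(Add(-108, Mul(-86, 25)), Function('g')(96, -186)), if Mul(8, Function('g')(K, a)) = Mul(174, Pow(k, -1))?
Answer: Rational(-605115, 268) ≈ -2257.9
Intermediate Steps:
Function('g')(K, a) = Rational(29, 268) (Function('g')(K, a) = Mul(Rational(1, 8), Mul(174, Pow(201, -1))) = Mul(Rational(1, 8), Mul(174, Rational(1, 201))) = Mul(Rational(1, 8), Rational(58, 67)) = Rational(29, 268))
Add(Add(-108, Mul(-86, 25)), Function('g')(96, -186)) = Add(Add(-108, Mul(-86, 25)), Rational(29, 268)) = Add(Add(-108, -2150), Rational(29, 268)) = Add(-2258, Rational(29, 268)) = Rational(-605115, 268)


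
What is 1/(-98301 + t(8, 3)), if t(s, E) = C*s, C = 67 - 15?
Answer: -1/97885 ≈ -1.0216e-5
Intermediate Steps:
C = 52
t(s, E) = 52*s
1/(-98301 + t(8, 3)) = 1/(-98301 + 52*8) = 1/(-98301 + 416) = 1/(-97885) = -1/97885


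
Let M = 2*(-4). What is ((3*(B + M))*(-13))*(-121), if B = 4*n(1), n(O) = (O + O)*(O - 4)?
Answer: -151008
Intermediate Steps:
M = -8
n(O) = 2*O*(-4 + O) (n(O) = (2*O)*(-4 + O) = 2*O*(-4 + O))
B = -24 (B = 4*(2*1*(-4 + 1)) = 4*(2*1*(-3)) = 4*(-6) = -24)
((3*(B + M))*(-13))*(-121) = ((3*(-24 - 8))*(-13))*(-121) = ((3*(-32))*(-13))*(-121) = -96*(-13)*(-121) = 1248*(-121) = -151008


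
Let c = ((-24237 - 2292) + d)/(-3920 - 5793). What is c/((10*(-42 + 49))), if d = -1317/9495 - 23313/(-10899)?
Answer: 33891027453/868656415550 ≈ 0.039015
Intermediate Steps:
d = 2555592/1277605 (d = -1317*1/9495 - 23313*(-1/10899) = -439/3165 + 7771/3633 = 2555592/1277605 ≈ 2.0003)
c = 33891027453/12409377365 (c = ((-24237 - 2292) + 2555592/1277605)/(-3920 - 5793) = (-26529 + 2555592/1277605)/(-9713) = -33891027453/1277605*(-1/9713) = 33891027453/12409377365 ≈ 2.7311)
c/((10*(-42 + 49))) = 33891027453/(12409377365*((10*(-42 + 49)))) = 33891027453/(12409377365*((10*7))) = (33891027453/12409377365)/70 = (33891027453/12409377365)*(1/70) = 33891027453/868656415550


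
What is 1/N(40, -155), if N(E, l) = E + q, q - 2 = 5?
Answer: 1/47 ≈ 0.021277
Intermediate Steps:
q = 7 (q = 2 + 5 = 7)
N(E, l) = 7 + E (N(E, l) = E + 7 = 7 + E)
1/N(40, -155) = 1/(7 + 40) = 1/47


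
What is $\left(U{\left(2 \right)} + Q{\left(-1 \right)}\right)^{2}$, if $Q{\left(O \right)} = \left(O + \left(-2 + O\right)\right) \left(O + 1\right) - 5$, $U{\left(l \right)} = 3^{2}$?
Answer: $16$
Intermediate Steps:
$U{\left(l \right)} = 9$
$Q{\left(O \right)} = -5 + \left(1 + O\right) \left(-2 + 2 O\right)$ ($Q{\left(O \right)} = \left(-2 + 2 O\right) \left(1 + O\right) - 5 = \left(1 + O\right) \left(-2 + 2 O\right) - 5 = -5 + \left(1 + O\right) \left(-2 + 2 O\right)$)
$\left(U{\left(2 \right)} + Q{\left(-1 \right)}\right)^{2} = \left(9 - \left(7 - 2 \left(-1\right)^{2}\right)\right)^{2} = \left(9 + \left(-7 + 2 \cdot 1\right)\right)^{2} = \left(9 + \left(-7 + 2\right)\right)^{2} = \left(9 - 5\right)^{2} = 4^{2} = 16$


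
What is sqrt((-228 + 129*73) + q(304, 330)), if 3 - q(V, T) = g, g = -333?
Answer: 5*sqrt(381) ≈ 97.596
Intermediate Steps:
q(V, T) = 336 (q(V, T) = 3 - 1*(-333) = 3 + 333 = 336)
sqrt((-228 + 129*73) + q(304, 330)) = sqrt((-228 + 129*73) + 336) = sqrt((-228 + 9417) + 336) = sqrt(9189 + 336) = sqrt(9525) = 5*sqrt(381)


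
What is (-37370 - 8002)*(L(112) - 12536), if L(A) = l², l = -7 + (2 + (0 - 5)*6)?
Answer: 513202692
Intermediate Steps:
l = -35 (l = -7 + (2 - 5*6) = -7 + (2 - 30) = -7 - 28 = -35)
L(A) = 1225 (L(A) = (-35)² = 1225)
(-37370 - 8002)*(L(112) - 12536) = (-37370 - 8002)*(1225 - 12536) = -45372*(-11311) = 513202692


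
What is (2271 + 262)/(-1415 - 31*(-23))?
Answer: -2533/702 ≈ -3.6083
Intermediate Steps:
(2271 + 262)/(-1415 - 31*(-23)) = 2533/(-1415 + 713) = 2533/(-702) = 2533*(-1/702) = -2533/702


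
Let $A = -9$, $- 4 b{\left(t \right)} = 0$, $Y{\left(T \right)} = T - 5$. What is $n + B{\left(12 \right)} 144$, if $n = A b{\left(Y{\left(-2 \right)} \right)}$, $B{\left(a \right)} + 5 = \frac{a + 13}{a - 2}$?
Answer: $-360$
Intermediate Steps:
$Y{\left(T \right)} = -5 + T$
$b{\left(t \right)} = 0$ ($b{\left(t \right)} = \left(- \frac{1}{4}\right) 0 = 0$)
$B{\left(a \right)} = -5 + \frac{13 + a}{-2 + a}$ ($B{\left(a \right)} = -5 + \frac{a + 13}{a - 2} = -5 + \frac{13 + a}{-2 + a}$)
$n = 0$ ($n = \left(-9\right) 0 = 0$)
$n + B{\left(12 \right)} 144 = 0 + \frac{23 - 48}{-2 + 12} \cdot 144 = 0 + \frac{23 - 48}{10} \cdot 144 = 0 + \frac{1}{10} \left(-25\right) 144 = 0 - 360 = -360$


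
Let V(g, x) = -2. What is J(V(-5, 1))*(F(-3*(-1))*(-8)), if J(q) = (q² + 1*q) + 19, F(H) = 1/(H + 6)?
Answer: -56/3 ≈ -18.667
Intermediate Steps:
F(H) = 1/(6 + H)
J(q) = 19 + q + q² (J(q) = (q² + q) + 19 = (q + q²) + 19 = 19 + q + q²)
J(V(-5, 1))*(F(-3*(-1))*(-8)) = (19 - 2 + (-2)²)*(-8/(6 - 3*(-1))) = (19 - 2 + 4)*(-8/(6 + 3)) = 21*(-8/9) = -56/3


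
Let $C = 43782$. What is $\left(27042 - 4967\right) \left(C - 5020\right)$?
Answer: $855671150$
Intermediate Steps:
$\left(27042 - 4967\right) \left(C - 5020\right) = \left(27042 - 4967\right) \left(43782 - 5020\right) = 22075 \cdot 38762 = 855671150$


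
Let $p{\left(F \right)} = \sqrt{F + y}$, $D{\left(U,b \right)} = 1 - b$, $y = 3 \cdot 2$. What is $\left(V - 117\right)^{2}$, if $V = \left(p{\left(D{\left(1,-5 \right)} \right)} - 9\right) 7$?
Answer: $32988 - 5040 \sqrt{3} \approx 24258.0$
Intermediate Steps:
$y = 6$
$p{\left(F \right)} = \sqrt{6 + F}$ ($p{\left(F \right)} = \sqrt{F + 6} = \sqrt{6 + F}$)
$V = -63 + 14 \sqrt{3}$ ($V = \left(\sqrt{6 + \left(1 - -5\right)} - 9\right) 7 = \left(\sqrt{6 + \left(1 + 5\right)} - 9\right) 7 = \left(\sqrt{6 + 6} - 9\right) 7 = \left(\sqrt{12} - 9\right) 7 = \left(2 \sqrt{3} - 9\right) 7 = \left(-9 + 2 \sqrt{3}\right) 7 = -63 + 14 \sqrt{3} \approx -38.751$)
$\left(V - 117\right)^{2} = \left(\left(-63 + 14 \sqrt{3}\right) - 117\right)^{2} = \left(-180 + 14 \sqrt{3}\right)^{2}$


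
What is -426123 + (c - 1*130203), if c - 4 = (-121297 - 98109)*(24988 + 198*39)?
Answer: -7177326582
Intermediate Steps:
c = -7176770256 (c = 4 + (-121297 - 98109)*(24988 + 198*39) = 4 - 219406*(24988 + 7722) = 4 - 219406*32710 = 4 - 7176770260 = -7176770256)
-426123 + (c - 1*130203) = -426123 + (-7176770256 - 1*130203) = -426123 + (-7176770256 - 130203) = -426123 - 7176900459 = -7177326582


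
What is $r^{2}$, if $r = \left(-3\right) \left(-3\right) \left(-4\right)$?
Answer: $1296$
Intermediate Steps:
$r = -36$ ($r = 9 \left(-4\right) = -36$)
$r^{2} = \left(-36\right)^{2} = 1296$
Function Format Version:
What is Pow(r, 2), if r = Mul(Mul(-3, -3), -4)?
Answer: 1296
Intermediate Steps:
r = -36 (r = Mul(9, -4) = -36)
Pow(r, 2) = Pow(-36, 2) = 1296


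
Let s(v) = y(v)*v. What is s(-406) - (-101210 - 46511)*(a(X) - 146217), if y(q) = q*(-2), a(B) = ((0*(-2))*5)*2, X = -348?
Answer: -21599651129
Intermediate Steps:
a(B) = 0 (a(B) = (0*5)*2 = 0*2 = 0)
y(q) = -2*q
s(v) = -2*v**2 (s(v) = (-2*v)*v = -2*v**2)
s(-406) - (-101210 - 46511)*(a(X) - 146217) = -2*(-406)**2 - (-101210 - 46511)*(0 - 146217) = -2*164836 - (-147721)*(-146217) = -329672 - 1*21599321457 = -329672 - 21599321457 = -21599651129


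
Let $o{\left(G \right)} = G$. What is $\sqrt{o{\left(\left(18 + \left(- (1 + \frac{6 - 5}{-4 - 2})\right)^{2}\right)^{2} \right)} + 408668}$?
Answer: $\frac{\sqrt{530086657}}{36} \approx 639.54$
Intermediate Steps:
$\sqrt{o{\left(\left(18 + \left(- (1 + \frac{6 - 5}{-4 - 2})\right)^{2}\right)^{2} \right)} + 408668} = \sqrt{\left(18 + \left(- (1 + \frac{6 - 5}{-4 - 2})\right)^{2}\right)^{2} + 408668} = \sqrt{\left(18 + \left(- (1 + 1 \frac{1}{-6})\right)^{2}\right)^{2} + 408668} = \sqrt{\left(18 + \left(- (1 + 1 \left(- \frac{1}{6}\right))\right)^{2}\right)^{2} + 408668} = \sqrt{\left(18 + \left(- (1 - \frac{1}{6})\right)^{2}\right)^{2} + 408668} = \sqrt{\left(18 + \left(\left(-1\right) \frac{5}{6}\right)^{2}\right)^{2} + 408668} = \sqrt{\left(18 + \left(- \frac{5}{6}\right)^{2}\right)^{2} + 408668} = \sqrt{\left(18 + \frac{25}{36}\right)^{2} + 408668} = \sqrt{\left(\frac{673}{36}\right)^{2} + 408668} = \sqrt{\frac{452929}{1296} + 408668} = \sqrt{\frac{530086657}{1296}} = \frac{\sqrt{530086657}}{36}$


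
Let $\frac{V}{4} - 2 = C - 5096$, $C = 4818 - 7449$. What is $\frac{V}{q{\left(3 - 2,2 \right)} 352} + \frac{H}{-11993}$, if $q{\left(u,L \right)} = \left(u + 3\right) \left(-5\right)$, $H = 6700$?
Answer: $\frac{241355}{63008} \approx 3.8305$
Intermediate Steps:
$q{\left(u,L \right)} = -15 - 5 u$ ($q{\left(u,L \right)} = \left(3 + u\right) \left(-5\right) = -15 - 5 u$)
$C = -2631$
$V = -30900$ ($V = 8 + 4 \left(-2631 - 5096\right) = 8 + 4 \left(-7727\right) = 8 - 30908 = -30900$)
$\frac{V}{q{\left(3 - 2,2 \right)} 352} + \frac{H}{-11993} = - \frac{30900}{\left(-15 - 5 \left(3 - 2\right)\right) 352} + \frac{6700}{-11993} = - \frac{30900}{\left(-15 - 5 \left(3 - 2\right)\right) 352} + 6700 \left(- \frac{1}{11993}\right) = - \frac{30900}{\left(-15 - 5\right) 352} - \frac{100}{179} = - \frac{30900}{\left(-20\right) 352} - \frac{100}{179} = - \frac{30900}{-7040} - \frac{100}{179} = \left(-30900\right) \left(- \frac{1}{7040}\right) - \frac{100}{179} = \frac{1545}{352} - \frac{100}{179} = \frac{241355}{63008}$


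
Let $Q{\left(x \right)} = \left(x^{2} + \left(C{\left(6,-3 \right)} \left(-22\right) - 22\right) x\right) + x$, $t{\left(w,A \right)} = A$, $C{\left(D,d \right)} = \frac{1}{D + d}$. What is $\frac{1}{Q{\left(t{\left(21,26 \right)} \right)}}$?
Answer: $- \frac{3}{182} \approx -0.016484$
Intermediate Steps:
$Q{\left(x \right)} = x^{2} - \frac{85 x}{3}$ ($Q{\left(x \right)} = \left(x^{2} + \left(\frac{1}{6 - 3} \left(-22\right) - 22\right) x\right) + x = \left(x^{2} + \left(\frac{1}{3} \left(-22\right) - 22\right) x\right) + x = \left(x^{2} + \left(- \frac{22}{3} - 22\right) x\right) + x = \left(x^{2} - \frac{88 x}{3}\right) + x = x^{2} - \frac{85 x}{3}$)
$\frac{1}{Q{\left(t{\left(21,26 \right)} \right)}} = \frac{1}{\frac{1}{3} \cdot 26 \left(-85 + 3 \cdot 26\right)} = \frac{1}{\frac{1}{3} \cdot 26 \left(-85 + 78\right)} = \frac{1}{\frac{1}{3} \cdot 26 \left(-7\right)} = \frac{1}{- \frac{182}{3}} = - \frac{3}{182}$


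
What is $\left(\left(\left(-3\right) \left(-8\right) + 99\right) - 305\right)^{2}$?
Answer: $33124$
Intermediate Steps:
$\left(\left(\left(-3\right) \left(-8\right) + 99\right) - 305\right)^{2} = \left(\left(24 + 99\right) - 305\right)^{2} = \left(123 - 305\right)^{2} = \left(-182\right)^{2} = 33124$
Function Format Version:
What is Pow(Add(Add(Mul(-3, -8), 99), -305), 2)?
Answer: 33124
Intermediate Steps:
Pow(Add(Add(Mul(-3, -8), 99), -305), 2) = Pow(Add(Add(24, 99), -305), 2) = Pow(Add(123, -305), 2) = Pow(-182, 2) = 33124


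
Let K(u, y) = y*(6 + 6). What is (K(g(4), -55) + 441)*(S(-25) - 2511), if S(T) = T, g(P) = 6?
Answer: 555384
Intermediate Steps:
K(u, y) = 12*y (K(u, y) = y*12 = 12*y)
(K(g(4), -55) + 441)*(S(-25) - 2511) = (12*(-55) + 441)*(-25 - 2511) = (-660 + 441)*(-2536) = -219*(-2536) = 555384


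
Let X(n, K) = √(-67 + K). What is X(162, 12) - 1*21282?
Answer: -21282 + I*√55 ≈ -21282.0 + 7.4162*I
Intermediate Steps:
X(162, 12) - 1*21282 = √(-67 + 12) - 1*21282 = √(-55) - 21282 = I*√55 - 21282 = -21282 + I*√55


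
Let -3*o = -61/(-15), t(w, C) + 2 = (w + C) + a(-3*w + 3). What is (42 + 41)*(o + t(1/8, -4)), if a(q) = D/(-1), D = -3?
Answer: -126409/360 ≈ -351.14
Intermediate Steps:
a(q) = 3 (a(q) = -3/(-1) = -3*(-1) = 3)
t(w, C) = 1 + C + w (t(w, C) = -2 + ((w + C) + 3) = -2 + ((C + w) + 3) = -2 + (3 + C + w) = 1 + C + w)
o = -61/45 (o = -(-61)/(3*(-15)) = -(-61)*(-1)/(3*15) = -⅓*61/15 = -61/45 ≈ -1.3556)
(42 + 41)*(o + t(1/8, -4)) = (42 + 41)*(-61/45 + (1 - 4 + 1/8)) = 83*(-61/45 + (1 - 4 + ⅛)) = 83*(-61/45 - 23/8) = 83*(-1523/360) = -126409/360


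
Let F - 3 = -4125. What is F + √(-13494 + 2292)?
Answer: -4122 + I*√11202 ≈ -4122.0 + 105.84*I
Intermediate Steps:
F = -4122 (F = 3 - 4125 = -4122)
F + √(-13494 + 2292) = -4122 + √(-13494 + 2292) = -4122 + √(-11202) = -4122 + I*√11202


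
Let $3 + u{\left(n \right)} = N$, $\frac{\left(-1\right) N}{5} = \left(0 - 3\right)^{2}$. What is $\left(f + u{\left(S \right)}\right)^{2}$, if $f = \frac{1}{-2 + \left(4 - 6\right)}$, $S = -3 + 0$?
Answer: $\frac{37249}{16} \approx 2328.1$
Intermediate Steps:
$N = -45$ ($N = - 5 \left(0 - 3\right)^{2} = - 5 \left(-3\right)^{2} = \left(-5\right) 9 = -45$)
$S = -3$
$f = - \frac{1}{4}$ ($f = \frac{1}{-2 + \left(4 - 6\right)} = \frac{1}{-2 - 2} = \frac{1}{-4} = - \frac{1}{4} \approx -0.25$)
$u{\left(n \right)} = -48$ ($u{\left(n \right)} = -3 - 45 = -48$)
$\left(f + u{\left(S \right)}\right)^{2} = \left(- \frac{1}{4} - 48\right)^{2} = \left(- \frac{193}{4}\right)^{2} = \frac{37249}{16}$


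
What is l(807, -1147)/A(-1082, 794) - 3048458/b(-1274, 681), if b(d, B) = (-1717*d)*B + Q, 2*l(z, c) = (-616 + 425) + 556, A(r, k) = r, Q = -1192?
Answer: -275160962901/1611809637892 ≈ -0.17072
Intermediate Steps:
l(z, c) = 365/2 (l(z, c) = ((-616 + 425) + 556)/2 = (-191 + 556)/2 = (½)*365 = 365/2)
b(d, B) = -1192 - 1717*B*d (b(d, B) = (-1717*d)*B - 1192 = -1717*B*d - 1192 = -1192 - 1717*B*d)
l(807, -1147)/A(-1082, 794) - 3048458/b(-1274, 681) = (365/2)/(-1082) - 3048458/(-1192 - 1717*681*(-1274)) = (365/2)*(-1/1082) - 3048458/(-1192 + 1489658898) = -365/2164 - 3048458/1489657706 = -365/2164 - 3048458*1/1489657706 = -365/2164 - 1524229/744828853 = -275160962901/1611809637892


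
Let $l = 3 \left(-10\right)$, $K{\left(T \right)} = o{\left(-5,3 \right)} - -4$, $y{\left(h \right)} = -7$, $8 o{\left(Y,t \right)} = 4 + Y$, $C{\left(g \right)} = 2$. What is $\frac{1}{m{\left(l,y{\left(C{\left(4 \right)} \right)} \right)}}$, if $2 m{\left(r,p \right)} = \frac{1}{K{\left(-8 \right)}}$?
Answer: $\frac{31}{4} \approx 7.75$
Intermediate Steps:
$o{\left(Y,t \right)} = \frac{1}{2} + \frac{Y}{8}$ ($o{\left(Y,t \right)} = \frac{4 + Y}{8} = \frac{1}{2} + \frac{Y}{8}$)
$K{\left(T \right)} = \frac{31}{8}$ ($K{\left(T \right)} = \left(\frac{1}{2} + \frac{1}{8} \left(-5\right)\right) - -4 = \left(\frac{1}{2} - \frac{5}{8}\right) + 4 = - \frac{1}{8} + 4 = \frac{31}{8}$)
$l = -30$
$m{\left(r,p \right)} = \frac{4}{31}$ ($m{\left(r,p \right)} = \frac{1}{2 \cdot \frac{31}{8}} = \frac{1}{2} \cdot \frac{8}{31} = \frac{4}{31}$)
$\frac{1}{m{\left(l,y{\left(C{\left(4 \right)} \right)} \right)}} = \frac{1}{\frac{4}{31}} = \frac{31}{4}$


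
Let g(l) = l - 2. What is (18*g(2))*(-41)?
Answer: 0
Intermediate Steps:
g(l) = -2 + l
(18*g(2))*(-41) = (18*(-2 + 2))*(-41) = (18*0)*(-41) = 0*(-41) = 0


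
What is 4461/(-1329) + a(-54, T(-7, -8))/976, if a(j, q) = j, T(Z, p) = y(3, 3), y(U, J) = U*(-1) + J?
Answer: -737617/216184 ≈ -3.4120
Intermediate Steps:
y(U, J) = J - U (y(U, J) = -U + J = J - U)
T(Z, p) = 0 (T(Z, p) = 3 - 1*3 = 3 - 3 = 0)
4461/(-1329) + a(-54, T(-7, -8))/976 = 4461/(-1329) - 54/976 = 4461*(-1/1329) - 54*1/976 = -1487/443 - 27/488 = -737617/216184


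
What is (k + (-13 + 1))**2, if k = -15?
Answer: 729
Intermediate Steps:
(k + (-13 + 1))**2 = (-15 + (-13 + 1))**2 = (-15 - 12)**2 = (-27)**2 = 729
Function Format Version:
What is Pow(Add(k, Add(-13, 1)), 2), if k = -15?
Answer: 729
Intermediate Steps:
Pow(Add(k, Add(-13, 1)), 2) = Pow(Add(-15, Add(-13, 1)), 2) = Pow(Add(-15, -12), 2) = Pow(-27, 2) = 729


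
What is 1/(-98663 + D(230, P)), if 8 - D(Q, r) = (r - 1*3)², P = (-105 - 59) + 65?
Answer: -1/109059 ≈ -9.1694e-6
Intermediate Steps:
P = -99 (P = -164 + 65 = -99)
D(Q, r) = 8 - (-3 + r)² (D(Q, r) = 8 - (r - 1*3)² = 8 - (r - 3)² = 8 - (-3 + r)²)
1/(-98663 + D(230, P)) = 1/(-98663 + (8 - (-3 - 99)²)) = 1/(-98663 + (8 - 1*(-102)²)) = 1/(-98663 + (8 - 1*10404)) = 1/(-98663 + (8 - 10404)) = 1/(-98663 - 10396) = 1/(-109059) = -1/109059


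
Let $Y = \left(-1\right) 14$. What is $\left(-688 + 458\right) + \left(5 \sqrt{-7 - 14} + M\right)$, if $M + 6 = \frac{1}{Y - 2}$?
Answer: $- \frac{3777}{16} + 5 i \sqrt{21} \approx -236.06 + 22.913 i$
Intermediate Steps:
$Y = -14$
$M = - \frac{97}{16}$ ($M = -6 + \frac{1}{-14 - 2} = -6 + \frac{1}{-16} = -6 - \frac{1}{16} = - \frac{97}{16} \approx -6.0625$)
$\left(-688 + 458\right) + \left(5 \sqrt{-7 - 14} + M\right) = \left(-688 + 458\right) - \left(\frac{97}{16} - 5 \sqrt{-7 - 14}\right) = -230 - \left(\frac{97}{16} - 5 \sqrt{-21}\right) = -230 - \left(\frac{97}{16} - 5 i \sqrt{21}\right) = - \frac{3777}{16} + 5 i \sqrt{21}$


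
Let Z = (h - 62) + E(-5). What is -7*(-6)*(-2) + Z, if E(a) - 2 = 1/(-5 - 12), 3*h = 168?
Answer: -1497/17 ≈ -88.059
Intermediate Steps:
h = 56 (h = (1/3)*168 = 56)
E(a) = 33/17 (E(a) = 2 + 1/(-5 - 12) = 2 + 1/(-17) = 2 - 1/17 = 33/17)
Z = -69/17 (Z = (56 - 62) + 33/17 = -6 + 33/17 = -69/17 ≈ -4.0588)
-7*(-6)*(-2) + Z = -7*(-6)*(-2) - 69/17 = 42*(-2) - 69/17 = -84 - 69/17 = -1497/17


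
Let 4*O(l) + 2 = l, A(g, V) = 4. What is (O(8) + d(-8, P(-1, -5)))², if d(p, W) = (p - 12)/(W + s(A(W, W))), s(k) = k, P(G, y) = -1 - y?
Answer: 1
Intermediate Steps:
O(l) = -½ + l/4
d(p, W) = (-12 + p)/(4 + W) (d(p, W) = (p - 12)/(W + 4) = (-12 + p)/(4 + W))
(O(8) + d(-8, P(-1, -5)))² = ((-½ + (¼)*8) + (-12 - 8)/(4 + (-1 - 1*(-5))))² = ((-½ + 2) - 20/(4 + (-1 + 5)))² = (3/2 - 20/(4 + 4))² = (3/2 - 20/8)² = (3/2 + (⅛)*(-20))² = (3/2 - 5/2)² = (-1)² = 1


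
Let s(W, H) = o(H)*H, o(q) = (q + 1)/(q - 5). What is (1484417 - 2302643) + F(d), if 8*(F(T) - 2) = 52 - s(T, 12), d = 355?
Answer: -5727542/7 ≈ -8.1822e+5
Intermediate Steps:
o(q) = (1 + q)/(-5 + q)
s(W, H) = H*(1 + H)/(-5 + H) (s(W, H) = ((1 + H)/(-5 + H))*H = H*(1 + H)/(-5 + H))
F(T) = 40/7 (F(T) = 2 + (52 - 12*(1 + 12)/(-5 + 12))/8 = 2 + (52 - 12*13/7)/8 = 2 + (52 - 1*156/7)/8 = 2 + (52 - 156/7)/8 = 2 + (⅛)*(208/7) = 2 + 26/7 = 40/7)
(1484417 - 2302643) + F(d) = (1484417 - 2302643) + 40/7 = -818226 + 40/7 = -5727542/7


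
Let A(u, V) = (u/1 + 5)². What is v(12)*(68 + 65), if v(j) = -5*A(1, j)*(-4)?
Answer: 95760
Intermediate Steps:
A(u, V) = (5 + u)² (A(u, V) = (u*1 + 5)² = (u + 5)² = (5 + u)²)
v(j) = 720 (v(j) = -5*(5 + 1)²*(-4) = -5*6²*(-4) = -5*36*(-4) = -180*(-4) = 720)
v(12)*(68 + 65) = 720*(68 + 65) = 720*133 = 95760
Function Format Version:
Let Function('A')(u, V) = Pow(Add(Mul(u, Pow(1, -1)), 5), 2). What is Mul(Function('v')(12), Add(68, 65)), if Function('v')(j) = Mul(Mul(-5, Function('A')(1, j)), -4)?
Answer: 95760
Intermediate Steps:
Function('A')(u, V) = Pow(Add(5, u), 2) (Function('A')(u, V) = Pow(Add(Mul(u, 1), 5), 2) = Pow(Add(u, 5), 2) = Pow(Add(5, u), 2))
Function('v')(j) = 720 (Function('v')(j) = Mul(Mul(-5, Pow(Add(5, 1), 2)), -4) = Mul(Mul(-5, Pow(6, 2)), -4) = Mul(Mul(-5, 36), -4) = Mul(-180, -4) = 720)
Mul(Function('v')(12), Add(68, 65)) = Mul(720, Add(68, 65)) = Mul(720, 133) = 95760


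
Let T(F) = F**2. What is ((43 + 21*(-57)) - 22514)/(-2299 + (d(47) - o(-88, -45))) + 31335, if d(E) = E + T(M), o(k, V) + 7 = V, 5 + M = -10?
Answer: 61910293/1975 ≈ 31347.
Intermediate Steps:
M = -15 (M = -5 - 10 = -15)
o(k, V) = -7 + V
d(E) = 225 + E (d(E) = E + (-15)**2 = E + 225 = 225 + E)
((43 + 21*(-57)) - 22514)/(-2299 + (d(47) - o(-88, -45))) + 31335 = ((43 + 21*(-57)) - 22514)/(-2299 + ((225 + 47) - (-7 - 45))) + 31335 = ((43 - 1197) - 22514)/(-2299 + (272 - 1*(-52))) + 31335 = (-1154 - 22514)/(-2299 + (272 + 52)) + 31335 = -23668/(-2299 + 324) + 31335 = -23668/(-1975) + 31335 = -23668*(-1/1975) + 31335 = 23668/1975 + 31335 = 61910293/1975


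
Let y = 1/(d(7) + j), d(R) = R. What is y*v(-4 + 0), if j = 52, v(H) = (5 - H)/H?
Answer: -9/236 ≈ -0.038136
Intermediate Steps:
v(H) = (5 - H)/H
y = 1/59 (y = 1/(7 + 52) = 1/59 ≈ 0.016949)
y*v(-4 + 0) = ((5 - (-4 + 0))/(-4 + 0))/59 = ((5 - 1*(-4))/(-4))/59 = (-(5 + 4)/4)/59 = (-¼*9)/59 = (1/59)*(-9/4) = -9/236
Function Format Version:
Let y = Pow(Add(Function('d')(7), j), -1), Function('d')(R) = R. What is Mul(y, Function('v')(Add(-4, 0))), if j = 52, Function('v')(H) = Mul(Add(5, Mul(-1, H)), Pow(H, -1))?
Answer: Rational(-9, 236) ≈ -0.038136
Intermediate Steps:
Function('v')(H) = Mul(Pow(H, -1), Add(5, Mul(-1, H)))
y = Rational(1, 59) (y = Pow(Add(7, 52), -1) = Pow(59, -1) = Rational(1, 59) ≈ 0.016949)
Mul(y, Function('v')(Add(-4, 0))) = Mul(Rational(1, 59), Mul(Pow(Add(-4, 0), -1), Add(5, Mul(-1, Add(-4, 0))))) = Mul(Rational(1, 59), Mul(Pow(-4, -1), Add(5, Mul(-1, -4)))) = Mul(Rational(1, 59), Mul(Rational(-1, 4), Add(5, 4))) = Mul(Rational(1, 59), Mul(Rational(-1, 4), 9)) = Mul(Rational(1, 59), Rational(-9, 4)) = Rational(-9, 236)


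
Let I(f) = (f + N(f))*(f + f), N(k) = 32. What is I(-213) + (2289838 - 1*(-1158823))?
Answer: 3525767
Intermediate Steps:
I(f) = 2*f*(32 + f) (I(f) = (f + 32)*(f + f) = (32 + f)*(2*f) = 2*f*(32 + f))
I(-213) + (2289838 - 1*(-1158823)) = 2*(-213)*(32 - 213) + (2289838 - 1*(-1158823)) = 2*(-213)*(-181) + (2289838 + 1158823) = 77106 + 3448661 = 3525767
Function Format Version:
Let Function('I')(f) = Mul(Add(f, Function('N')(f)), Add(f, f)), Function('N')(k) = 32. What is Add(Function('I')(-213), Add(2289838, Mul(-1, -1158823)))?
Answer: 3525767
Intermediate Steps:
Function('I')(f) = Mul(2, f, Add(32, f)) (Function('I')(f) = Mul(Add(f, 32), Add(f, f)) = Mul(Add(32, f), Mul(2, f)) = Mul(2, f, Add(32, f)))
Add(Function('I')(-213), Add(2289838, Mul(-1, -1158823))) = Add(Mul(2, -213, Add(32, -213)), Add(2289838, Mul(-1, -1158823))) = Add(Mul(2, -213, -181), Add(2289838, 1158823)) = Add(77106, 3448661) = 3525767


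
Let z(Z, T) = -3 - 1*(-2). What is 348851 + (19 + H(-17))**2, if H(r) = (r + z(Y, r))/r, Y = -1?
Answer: 100934220/289 ≈ 3.4925e+5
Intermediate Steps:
z(Z, T) = -1 (z(Z, T) = -3 + 2 = -1)
H(r) = (-1 + r)/r (H(r) = (r - 1)/r = (-1 + r)/r)
348851 + (19 + H(-17))**2 = 348851 + (19 + (-1 - 17)/(-17))**2 = 348851 + (19 - 1/17*(-18))**2 = 348851 + (19 + 18/17)**2 = 348851 + (341/17)**2 = 348851 + 116281/289 = 100934220/289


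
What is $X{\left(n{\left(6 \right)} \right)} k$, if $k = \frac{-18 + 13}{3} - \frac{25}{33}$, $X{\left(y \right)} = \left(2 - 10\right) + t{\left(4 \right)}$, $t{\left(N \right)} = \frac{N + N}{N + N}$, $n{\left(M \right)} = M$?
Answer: $\frac{560}{33} \approx 16.97$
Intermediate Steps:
$t{\left(N \right)} = 1$ ($t{\left(N \right)} = \frac{2 N}{2 N} = 2 N \frac{1}{2 N} = 1$)
$X{\left(y \right)} = -7$ ($X{\left(y \right)} = \left(2 - 10\right) + 1 = -8 + 1 = -7$)
$k = - \frac{80}{33}$ ($k = \left(-5\right) \frac{1}{3} - \frac{25}{33} = - \frac{5}{3} - \frac{25}{33} = - \frac{80}{33} \approx -2.4242$)
$X{\left(n{\left(6 \right)} \right)} k = \left(-7\right) \left(- \frac{80}{33}\right) = \frac{560}{33}$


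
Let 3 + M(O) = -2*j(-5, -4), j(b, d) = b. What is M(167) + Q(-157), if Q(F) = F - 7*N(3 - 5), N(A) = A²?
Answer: -178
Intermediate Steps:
M(O) = 7 (M(O) = -3 - 2*(-5) = -3 + 10 = 7)
Q(F) = -28 + F (Q(F) = F - 7*(3 - 5)² = F - 7*(-2)² = F - 7*4 = F - 28 = -28 + F)
M(167) + Q(-157) = 7 + (-28 - 157) = 7 - 185 = -178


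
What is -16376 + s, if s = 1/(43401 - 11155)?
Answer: -528060495/32246 ≈ -16376.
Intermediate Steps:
s = 1/32246 ≈ 3.1012e-5
-16376 + s = -16376 + 1/32246 = -528060495/32246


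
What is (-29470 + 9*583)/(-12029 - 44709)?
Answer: 24223/56738 ≈ 0.42693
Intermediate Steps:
(-29470 + 9*583)/(-12029 - 44709) = (-29470 + 5247)/(-56738) = -24223*(-1/56738) = 24223/56738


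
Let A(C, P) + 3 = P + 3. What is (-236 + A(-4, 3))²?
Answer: 54289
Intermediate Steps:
A(C, P) = P (A(C, P) = -3 + (P + 3) = -3 + (3 + P) = P)
(-236 + A(-4, 3))² = (-236 + 3)² = (-233)² = 54289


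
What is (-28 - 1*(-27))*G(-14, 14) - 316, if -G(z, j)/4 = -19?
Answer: -392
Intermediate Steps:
G(z, j) = 76 (G(z, j) = -4*(-19) = 76)
(-28 - 1*(-27))*G(-14, 14) - 316 = (-28 - 1*(-27))*76 - 316 = (-28 + 27)*76 - 316 = -1*76 - 316 = -76 - 316 = -392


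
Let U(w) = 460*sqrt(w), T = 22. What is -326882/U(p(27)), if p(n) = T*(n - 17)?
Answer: -163441*sqrt(55)/25300 ≈ -47.910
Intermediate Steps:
p(n) = -374 + 22*n (p(n) = 22*(n - 17) = 22*(-17 + n) = -374 + 22*n)
-326882/U(p(27)) = -326882*1/(460*sqrt(-374 + 22*27)) = -326882*1/(460*sqrt(-374 + 594)) = -326882*sqrt(55)/50600 = -163441*sqrt(55)/25300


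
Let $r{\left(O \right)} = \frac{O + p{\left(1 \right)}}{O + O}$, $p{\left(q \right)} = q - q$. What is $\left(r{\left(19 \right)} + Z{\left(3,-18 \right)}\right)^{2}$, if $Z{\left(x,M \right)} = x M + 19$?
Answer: $\frac{4761}{4} \approx 1190.3$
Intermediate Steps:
$p{\left(q \right)} = 0$
$Z{\left(x,M \right)} = 19 + M x$ ($Z{\left(x,M \right)} = M x + 19 = 19 + M x$)
$r{\left(O \right)} = \frac{1}{2}$ ($r{\left(O \right)} = \frac{O + 0}{O + O} = \frac{O}{2 O} = O \frac{1}{2 O} = \frac{1}{2}$)
$\left(r{\left(19 \right)} + Z{\left(3,-18 \right)}\right)^{2} = \left(\frac{1}{2} + \left(19 - 54\right)\right)^{2} = \left(\frac{1}{2} - 35\right)^{2} = \left(- \frac{69}{2}\right)^{2} = \frac{4761}{4}$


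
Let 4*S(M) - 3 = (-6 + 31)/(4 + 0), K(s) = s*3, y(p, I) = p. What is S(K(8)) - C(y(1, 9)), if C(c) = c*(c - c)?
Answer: 37/16 ≈ 2.3125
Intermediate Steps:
K(s) = 3*s
S(M) = 37/16 (S(M) = ¾ + ((-6 + 31)/(4 + 0))/4 = ¾ + (25/4)/4 = ¾ + (25*(¼))/4 = ¾ + (¼)*(25/4) = ¾ + 25/16 = 37/16)
C(c) = 0 (C(c) = c*0 = 0)
S(K(8)) - C(y(1, 9)) = 37/16 - 1*0 = 37/16 + 0 = 37/16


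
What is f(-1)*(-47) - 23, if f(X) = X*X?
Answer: -70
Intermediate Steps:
f(X) = X**2
f(-1)*(-47) - 23 = (-1)**2*(-47) - 23 = 1*(-47) - 23 = -47 - 23 = -70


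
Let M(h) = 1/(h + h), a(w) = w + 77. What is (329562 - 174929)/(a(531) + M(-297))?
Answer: 91852002/361151 ≈ 254.33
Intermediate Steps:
a(w) = 77 + w
M(h) = 1/(2*h)
(329562 - 174929)/(a(531) + M(-297)) = (329562 - 174929)/((77 + 531) + (½)/(-297)) = 154633/(608 + (½)*(-1/297)) = 154633/(608 - 1/594) = 154633/(361151/594) = 154633*(594/361151) = 91852002/361151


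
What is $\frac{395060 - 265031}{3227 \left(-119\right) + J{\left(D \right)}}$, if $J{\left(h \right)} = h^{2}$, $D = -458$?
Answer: $- \frac{43343}{58083} \approx -0.74623$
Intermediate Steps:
$\frac{395060 - 265031}{3227 \left(-119\right) + J{\left(D \right)}} = \frac{395060 - 265031}{3227 \left(-119\right) + \left(-458\right)^{2}} = \frac{130029}{-384013 + 209764} = \frac{130029}{-174249} = 130029 \left(- \frac{1}{174249}\right) = - \frac{43343}{58083}$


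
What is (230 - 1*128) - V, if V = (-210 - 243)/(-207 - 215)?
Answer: 42591/422 ≈ 100.93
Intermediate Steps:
V = 453/422 (V = -453/(-422) = -453*(-1/422) = 453/422 ≈ 1.0735)
(230 - 1*128) - V = (230 - 1*128) - 1*453/422 = (230 - 128) - 453/422 = 102 - 453/422 = 42591/422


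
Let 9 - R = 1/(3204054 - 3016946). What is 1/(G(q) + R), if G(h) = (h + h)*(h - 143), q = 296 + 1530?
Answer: 187108/1150026578099 ≈ 1.6270e-7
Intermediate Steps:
q = 1826
G(h) = 2*h*(-143 + h) (G(h) = (2*h)*(-143 + h) = 2*h*(-143 + h))
R = 1683971/187108 (R = 9 - 1/(3204054 - 3016946) = 9 - 1/187108 = 1683971/187108 ≈ 9.0000)
1/(G(q) + R) = 1/(2*1826*(-143 + 1826) + 1683971/187108) = 1/(2*1826*1683 + 1683971/187108) = 1/(6146316 + 1683971/187108) = 1/(1150026578099/187108) = 187108/1150026578099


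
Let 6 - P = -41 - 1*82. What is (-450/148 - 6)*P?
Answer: -86301/74 ≈ -1166.2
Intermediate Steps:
P = 129 (P = 6 - (-41 - 1*82) = 6 - (-41 - 82) = 6 - 1*(-123) = 6 + 123 = 129)
(-450/148 - 6)*P = (-450/148 - 6)*129 = (-450*1/148 - 6)*129 = (-225/74 - 6)*129 = -669/74*129 = -86301/74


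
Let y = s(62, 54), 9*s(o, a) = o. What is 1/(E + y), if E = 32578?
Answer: 9/293264 ≈ 3.0689e-5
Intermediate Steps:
s(o, a) = o/9
y = 62/9 (y = (1/9)*62 = 62/9 ≈ 6.8889)
1/(E + y) = 1/(32578 + 62/9) = 1/(293264/9) = 9/293264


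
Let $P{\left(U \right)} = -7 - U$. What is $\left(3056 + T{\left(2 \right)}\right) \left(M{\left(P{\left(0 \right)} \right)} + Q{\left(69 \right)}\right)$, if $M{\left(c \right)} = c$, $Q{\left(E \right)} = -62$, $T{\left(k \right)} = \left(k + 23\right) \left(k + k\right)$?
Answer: $-217764$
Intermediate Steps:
$T{\left(k \right)} = 2 k \left(23 + k\right)$ ($T{\left(k \right)} = \left(23 + k\right) 2 k = 2 k \left(23 + k\right)$)
$\left(3056 + T{\left(2 \right)}\right) \left(M{\left(P{\left(0 \right)} \right)} + Q{\left(69 \right)}\right) = \left(3056 + 2 \cdot 2 \left(23 + 2\right)\right) \left(\left(-7 - 0\right) - 62\right) = \left(3056 + 2 \cdot 2 \cdot 25\right) \left(\left(-7 + 0\right) - 62\right) = \left(3056 + 100\right) \left(-7 - 62\right) = 3156 \left(-69\right) = -217764$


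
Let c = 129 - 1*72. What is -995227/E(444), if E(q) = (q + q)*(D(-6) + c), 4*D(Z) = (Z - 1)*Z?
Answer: -995227/59940 ≈ -16.604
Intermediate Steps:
D(Z) = Z*(-1 + Z)/4 (D(Z) = ((Z - 1)*Z)/4 = ((-1 + Z)*Z)/4 = (Z*(-1 + Z))/4 = Z*(-1 + Z)/4)
c = 57 (c = 129 - 72 = 57)
E(q) = 135*q (E(q) = (q + q)*((¼)*(-6)*(-1 - 6) + 57) = (2*q)*((¼)*(-6)*(-7) + 57) = (2*q)*(21/2 + 57) = (2*q)*(135/2) = 135*q)
-995227/E(444) = -995227/(135*444) = -995227/59940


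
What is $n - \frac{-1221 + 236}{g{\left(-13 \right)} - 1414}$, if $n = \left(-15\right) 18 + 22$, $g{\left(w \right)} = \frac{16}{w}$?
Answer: $- \frac{4575509}{18398} \approx -248.7$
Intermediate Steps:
$n = -248$ ($n = -270 + 22 = -248$)
$n - \frac{-1221 + 236}{g{\left(-13 \right)} - 1414} = -248 - \frac{-1221 + 236}{\frac{16}{-13} - 1414} = -248 - - \frac{985}{16 \left(- \frac{1}{13}\right) - 1414} = -248 - - \frac{985}{- \frac{16}{13} - 1414} = -248 - - \frac{985}{- \frac{18398}{13}} = -248 - \left(-985\right) \left(- \frac{13}{18398}\right) = -248 - \frac{12805}{18398} = - \frac{4575509}{18398}$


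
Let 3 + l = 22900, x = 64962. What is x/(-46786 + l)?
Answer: -21654/7963 ≈ -2.7193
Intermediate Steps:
l = 22897 (l = -3 + 22900 = 22897)
x/(-46786 + l) = 64962/(-46786 + 22897) = 64962/(-23889) = 64962*(-1/23889) = -21654/7963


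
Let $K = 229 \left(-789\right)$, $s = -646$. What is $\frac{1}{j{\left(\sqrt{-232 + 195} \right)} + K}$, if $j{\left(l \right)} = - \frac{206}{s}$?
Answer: $- \frac{323}{58359860} \approx -5.5346 \cdot 10^{-6}$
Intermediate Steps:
$K = -180681$
$j{\left(l \right)} = \frac{103}{323}$ ($j{\left(l \right)} = - \frac{206}{-646} = \left(-206\right) \left(- \frac{1}{646}\right) = \frac{103}{323}$)
$\frac{1}{j{\left(\sqrt{-232 + 195} \right)} + K} = \frac{1}{\frac{103}{323} - 180681} = \frac{1}{- \frac{58359860}{323}} = - \frac{323}{58359860}$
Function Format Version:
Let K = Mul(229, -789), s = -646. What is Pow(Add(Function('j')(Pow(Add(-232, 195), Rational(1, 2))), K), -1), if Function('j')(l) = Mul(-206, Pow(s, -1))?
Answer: Rational(-323, 58359860) ≈ -5.5346e-6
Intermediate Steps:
K = -180681
Function('j')(l) = Rational(103, 323) (Function('j')(l) = Mul(-206, Pow(-646, -1)) = Mul(-206, Rational(-1, 646)) = Rational(103, 323))
Pow(Add(Function('j')(Pow(Add(-232, 195), Rational(1, 2))), K), -1) = Pow(Add(Rational(103, 323), -180681), -1) = Pow(Rational(-58359860, 323), -1) = Rational(-323, 58359860)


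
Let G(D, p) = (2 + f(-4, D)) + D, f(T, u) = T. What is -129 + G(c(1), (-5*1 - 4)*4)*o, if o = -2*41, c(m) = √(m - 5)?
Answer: 35 - 164*I ≈ 35.0 - 164.0*I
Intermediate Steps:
c(m) = √(-5 + m)
G(D, p) = -2 + D (G(D, p) = (2 - 4) + D = -2 + D)
o = -82
-129 + G(c(1), (-5*1 - 4)*4)*o = -129 + (-2 + √(-5 + 1))*(-82) = -129 + (-2 + √(-4))*(-82) = -129 + (-2 + 2*I)*(-82) = -129 + (164 - 164*I) = 35 - 164*I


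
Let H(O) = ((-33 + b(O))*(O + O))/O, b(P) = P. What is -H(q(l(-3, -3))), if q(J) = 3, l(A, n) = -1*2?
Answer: 60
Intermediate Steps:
l(A, n) = -2
H(O) = -66 + 2*O (H(O) = ((-33 + O)*(O + O))/O = ((-33 + O)*(2*O))/O = (2*O*(-33 + O))/O = -66 + 2*O)
-H(q(l(-3, -3))) = -(-66 + 2*3) = -(-66 + 6) = -1*(-60) = 60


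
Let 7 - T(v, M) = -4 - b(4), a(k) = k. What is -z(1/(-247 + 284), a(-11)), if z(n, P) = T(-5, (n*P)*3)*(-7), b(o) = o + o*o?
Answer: 217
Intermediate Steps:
b(o) = o + o²
T(v, M) = 31 (T(v, M) = 7 - (-4 - 4*(1 + 4)) = 7 - (-4 - 4*5) = 7 - (-4 - 1*20) = 7 - (-4 - 20) = 7 - 1*(-24) = 7 + 24 = 31)
z(n, P) = -217 (z(n, P) = 31*(-7) = -217)
-z(1/(-247 + 284), a(-11)) = -1*(-217) = 217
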